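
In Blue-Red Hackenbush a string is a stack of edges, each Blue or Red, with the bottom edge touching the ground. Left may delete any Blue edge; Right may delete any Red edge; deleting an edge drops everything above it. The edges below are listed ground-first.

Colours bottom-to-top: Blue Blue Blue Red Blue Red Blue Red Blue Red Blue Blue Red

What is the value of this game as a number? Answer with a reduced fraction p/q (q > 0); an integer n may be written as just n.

edge 1 of 13 (Blue): { 0 | (no moves) } — 1
edge 2 of 13 (Blue): { 0, 1 | (no moves) } — 2
edge 3 of 13 (Blue): { 0, 1, 2 | (no moves) } — 3
edge 4 of 13 (Red): { 0, 1, 2 | 3 } — 5/2
edge 5 of 13 (Blue): { 0, 1, 2, 5/2 | 3 } — 11/4
edge 6 of 13 (Red): { 0, 1, 2, 5/2 | 11/4, 3 } — 21/8
edge 7 of 13 (Blue): { 0, 1, 2, 5/2, 21/8 | 11/4, 3 } — 43/16
edge 8 of 13 (Red): { 0, 1, 2, 5/2, 21/8 | 43/16, 11/4, 3 } — 85/32
edge 9 of 13 (Blue): { 0, 1, 2, 5/2, 21/8, 85/32 | 43/16, 11/4, 3 } — 171/64
edge 10 of 13 (Red): { 0, 1, 2, 5/2, 21/8, 85/32 | 171/64, 43/16, 11/4, 3 } — 341/128
edge 11 of 13 (Blue): { 0, 1, 2, 5/2, 21/8, 85/32, 341/128 | 171/64, 43/16, 11/4, 3 } — 683/256
edge 12 of 13 (Blue): { 0, 1, 2, 5/2, 21/8, 85/32, 341/128, 683/256 | 171/64, 43/16, 11/4, 3 } — 1367/512
edge 13 of 13 (Red): { 0, 1, 2, 5/2, 21/8, 85/32, 341/128, 683/256 | 1367/512, 171/64, 43/16, 11/4, 3 } — 2733/1024

2733/1024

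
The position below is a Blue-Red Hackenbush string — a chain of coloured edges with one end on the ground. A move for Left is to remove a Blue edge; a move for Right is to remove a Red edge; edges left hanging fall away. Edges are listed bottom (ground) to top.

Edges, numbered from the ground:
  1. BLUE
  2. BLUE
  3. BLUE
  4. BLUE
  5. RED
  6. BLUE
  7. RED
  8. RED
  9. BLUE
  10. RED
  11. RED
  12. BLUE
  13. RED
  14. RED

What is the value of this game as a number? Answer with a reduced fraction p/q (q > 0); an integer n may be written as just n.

v_1 [B]  L=[0]  R=[∅]  gives 1
v_2 [BB]  L=[0,1]  R=[∅]  gives 2
v_3 [BBB]  L=[0,1,2]  R=[∅]  gives 3
v_4 [BBBB]  L=[0,1,2,3]  R=[∅]  gives 4
v_5 [BBBBR]  L=[0,1,2,3]  R=[4]  gives 7/2
v_6 [BBBBRB]  L=[0,1,2,3,7/2]  R=[4]  gives 15/4
v_7 [BBBBRBR]  L=[0,1,2,3,7/2]  R=[15/4,4]  gives 29/8
v_8 [BBBBRBRR]  L=[0,1,2,3,7/2]  R=[29/8,15/4,4]  gives 57/16
v_9 [BBBBRBRRB]  L=[0,1,2,3,7/2,57/16]  R=[29/8,15/4,4]  gives 115/32
v_10 [BBBBRBRRBR]  L=[0,1,2,3,7/2,57/16]  R=[115/32,29/8,15/4,4]  gives 229/64
v_11 [BBBBRBRRBRR]  L=[0,1,2,3,7/2,57/16]  R=[229/64,115/32,29/8,15/4,4]  gives 457/128
v_12 [BBBBRBRRBRRB]  L=[0,1,2,3,7/2,57/16,457/128]  R=[229/64,115/32,29/8,15/4,4]  gives 915/256
v_13 [BBBBRBRRBRRBR]  L=[0,1,2,3,7/2,57/16,457/128]  R=[915/256,229/64,115/32,29/8,15/4,4]  gives 1829/512
v_14 [BBBBRBRRBRRBRR]  L=[0,1,2,3,7/2,57/16,457/128]  R=[1829/512,915/256,229/64,115/32,29/8,15/4,4]  gives 3657/1024

3657/1024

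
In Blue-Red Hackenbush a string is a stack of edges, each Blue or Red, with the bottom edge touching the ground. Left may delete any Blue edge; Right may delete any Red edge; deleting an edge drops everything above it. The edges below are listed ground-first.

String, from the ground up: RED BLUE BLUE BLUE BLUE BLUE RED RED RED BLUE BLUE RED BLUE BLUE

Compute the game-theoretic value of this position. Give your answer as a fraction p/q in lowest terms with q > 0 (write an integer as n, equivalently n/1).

R: Left { — }, Right { 0 } → simplest -1
RB: Left { -1 }, Right { 0 } → simplest -1/2
RBB: Left { -1; -1/2 }, Right { 0 } → simplest -1/4
RBBB: Left { -1; -1/2; -1/4 }, Right { 0 } → simplest -1/8
RBBBB: Left { -1; -1/2; -1/4; -1/8 }, Right { 0 } → simplest -1/16
RBBBBB: Left { -1; -1/2; -1/4; -1/8; -1/16 }, Right { 0 } → simplest -1/32
RBBBBBR: Left { -1; -1/2; -1/4; -1/8; -1/16 }, Right { -1/32; 0 } → simplest -3/64
RBBBBBRR: Left { -1; -1/2; -1/4; -1/8; -1/16 }, Right { -3/64; -1/32; 0 } → simplest -7/128
RBBBBBRRR: Left { -1; -1/2; -1/4; -1/8; -1/16 }, Right { -7/128; -3/64; -1/32; 0 } → simplest -15/256
RBBBBBRRRB: Left { -1; -1/2; -1/4; -1/8; -1/16; -15/256 }, Right { -7/128; -3/64; -1/32; 0 } → simplest -29/512
RBBBBBRRRBB: Left { -1; -1/2; -1/4; -1/8; -1/16; -15/256; -29/512 }, Right { -7/128; -3/64; -1/32; 0 } → simplest -57/1024
RBBBBBRRRBBR: Left { -1; -1/2; -1/4; -1/8; -1/16; -15/256; -29/512 }, Right { -57/1024; -7/128; -3/64; -1/32; 0 } → simplest -115/2048
RBBBBBRRRBBRB: Left { -1; -1/2; -1/4; -1/8; -1/16; -15/256; -29/512; -115/2048 }, Right { -57/1024; -7/128; -3/64; -1/32; 0 } → simplest -229/4096
RBBBBBRRRBBRBB: Left { -1; -1/2; -1/4; -1/8; -1/16; -15/256; -29/512; -115/2048; -229/4096 }, Right { -57/1024; -7/128; -3/64; -1/32; 0 } → simplest -457/8192

-457/8192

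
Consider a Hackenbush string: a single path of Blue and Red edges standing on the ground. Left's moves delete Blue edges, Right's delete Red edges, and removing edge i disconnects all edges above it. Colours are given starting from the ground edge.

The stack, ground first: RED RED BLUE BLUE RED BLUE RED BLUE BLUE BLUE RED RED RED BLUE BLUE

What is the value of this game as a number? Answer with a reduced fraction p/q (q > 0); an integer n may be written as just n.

Prefix values for RED RED BLUE BLUE RED BLUE RED BLUE BLUE BLUE RED RED RED BLUE BLUE via {L|R} + simplicity:
v_1 [R]  L=[none]  R=[0]  = -1
v_2 [RR]  L=[none]  R=[-1,0]  = -2
v_3 [RRB]  L=[-2]  R=[-1,0]  = -3/2
v_4 [RRBB]  L=[-2,-3/2]  R=[-1,0]  = -5/4
v_5 [RRBBR]  L=[-2,-3/2]  R=[-5/4,-1,0]  = -11/8
v_6 [RRBBRB]  L=[-2,-3/2,-11/8]  R=[-5/4,-1,0]  = -21/16
v_7 [RRBBRBR]  L=[-2,-3/2,-11/8]  R=[-21/16,-5/4,-1,0]  = -43/32
v_8 [RRBBRBRB]  L=[-2,-3/2,-11/8,-43/32]  R=[-21/16,-5/4,-1,0]  = -85/64
v_9 [RRBBRBRBB]  L=[-2,-3/2,-11/8,-43/32,-85/64]  R=[-21/16,-5/4,-1,0]  = -169/128
v_10 [RRBBRBRBBB]  L=[-2,-3/2,-11/8,-43/32,-85/64,-169/128]  R=[-21/16,-5/4,-1,0]  = -337/256
v_11 [RRBBRBRBBBR]  L=[-2,-3/2,-11/8,-43/32,-85/64,-169/128]  R=[-337/256,-21/16,-5/4,-1,0]  = -675/512
v_12 [RRBBRBRBBBRR]  L=[-2,-3/2,-11/8,-43/32,-85/64,-169/128]  R=[-675/512,-337/256,-21/16,-5/4,-1,0]  = -1351/1024
v_13 [RRBBRBRBBBRRR]  L=[-2,-3/2,-11/8,-43/32,-85/64,-169/128]  R=[-1351/1024,-675/512,-337/256,-21/16,-5/4,-1,0]  = -2703/2048
v_14 [RRBBRBRBBBRRRB]  L=[-2,-3/2,-11/8,-43/32,-85/64,-169/128,-2703/2048]  R=[-1351/1024,-675/512,-337/256,-21/16,-5/4,-1,0]  = -5405/4096
v_15 [RRBBRBRBBBRRRBB]  L=[-2,-3/2,-11/8,-43/32,-85/64,-169/128,-2703/2048,-5405/4096]  R=[-1351/1024,-675/512,-337/256,-21/16,-5/4,-1,0]  = -10809/8192

-10809/8192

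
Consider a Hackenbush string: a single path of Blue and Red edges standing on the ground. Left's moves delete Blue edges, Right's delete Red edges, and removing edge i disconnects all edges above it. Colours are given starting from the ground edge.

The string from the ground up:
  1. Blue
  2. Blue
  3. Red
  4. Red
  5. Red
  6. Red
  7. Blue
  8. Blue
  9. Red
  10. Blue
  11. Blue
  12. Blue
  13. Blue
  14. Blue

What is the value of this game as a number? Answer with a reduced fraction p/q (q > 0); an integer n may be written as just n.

val(B) = { 0 | none } gives 1
val(BB) = { 0 1 | none } gives 2
val(BBR) = { 0 1 | 2 } gives 3/2
val(BBRR) = { 0 1 | 3/2 2 } gives 5/4
val(BBRRR) = { 0 1 | 5/4 3/2 2 } gives 9/8
val(BBRRRR) = { 0 1 | 9/8 5/4 3/2 2 } gives 17/16
val(BBRRRRB) = { 0 1 17/16 | 9/8 5/4 3/2 2 } gives 35/32
val(BBRRRRBB) = { 0 1 17/16 35/32 | 9/8 5/4 3/2 2 } gives 71/64
val(BBRRRRBBR) = { 0 1 17/16 35/32 | 71/64 9/8 5/4 3/2 2 } gives 141/128
val(BBRRRRBBRB) = { 0 1 17/16 35/32 141/128 | 71/64 9/8 5/4 3/2 2 } gives 283/256
val(BBRRRRBBRBB) = { 0 1 17/16 35/32 141/128 283/256 | 71/64 9/8 5/4 3/2 2 } gives 567/512
val(BBRRRRBBRBBB) = { 0 1 17/16 35/32 141/128 283/256 567/512 | 71/64 9/8 5/4 3/2 2 } gives 1135/1024
val(BBRRRRBBRBBBB) = { 0 1 17/16 35/32 141/128 283/256 567/512 1135/1024 | 71/64 9/8 5/4 3/2 2 } gives 2271/2048
val(BBRRRRBBRBBBBB) = { 0 1 17/16 35/32 141/128 283/256 567/512 1135/1024 2271/2048 | 71/64 9/8 5/4 3/2 2 } gives 4543/4096

4543/4096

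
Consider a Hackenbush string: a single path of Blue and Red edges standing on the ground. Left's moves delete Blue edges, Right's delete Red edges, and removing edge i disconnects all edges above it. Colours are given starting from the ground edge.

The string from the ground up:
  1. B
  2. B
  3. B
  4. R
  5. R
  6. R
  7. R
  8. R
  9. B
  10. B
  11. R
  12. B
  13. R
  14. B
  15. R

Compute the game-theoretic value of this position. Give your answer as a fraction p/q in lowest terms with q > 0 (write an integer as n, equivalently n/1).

8405/4096

B: Left { 0 }, Right { none } -> simplest 1
BB: Left { 0 1 }, Right { none } -> simplest 2
BBB: Left { 0 1 2 }, Right { none } -> simplest 3
BBBR: Left { 0 1 2 }, Right { 3 } -> simplest 5/2
BBBRR: Left { 0 1 2 }, Right { 5/2 3 } -> simplest 9/4
BBBRRR: Left { 0 1 2 }, Right { 9/4 5/2 3 } -> simplest 17/8
BBBRRRR: Left { 0 1 2 }, Right { 17/8 9/4 5/2 3 } -> simplest 33/16
BBBRRRRR: Left { 0 1 2 }, Right { 33/16 17/8 9/4 5/2 3 } -> simplest 65/32
BBBRRRRRB: Left { 0 1 2 65/32 }, Right { 33/16 17/8 9/4 5/2 3 } -> simplest 131/64
BBBRRRRRBB: Left { 0 1 2 65/32 131/64 }, Right { 33/16 17/8 9/4 5/2 3 } -> simplest 263/128
BBBRRRRRBBR: Left { 0 1 2 65/32 131/64 }, Right { 263/128 33/16 17/8 9/4 5/2 3 } -> simplest 525/256
BBBRRRRRBBRB: Left { 0 1 2 65/32 131/64 525/256 }, Right { 263/128 33/16 17/8 9/4 5/2 3 } -> simplest 1051/512
BBBRRRRRBBRBR: Left { 0 1 2 65/32 131/64 525/256 }, Right { 1051/512 263/128 33/16 17/8 9/4 5/2 3 } -> simplest 2101/1024
BBBRRRRRBBRBRB: Left { 0 1 2 65/32 131/64 525/256 2101/1024 }, Right { 1051/512 263/128 33/16 17/8 9/4 5/2 3 } -> simplest 4203/2048
BBBRRRRRBBRBRBR: Left { 0 1 2 65/32 131/64 525/256 2101/1024 }, Right { 4203/2048 1051/512 263/128 33/16 17/8 9/4 5/2 3 } -> simplest 8405/4096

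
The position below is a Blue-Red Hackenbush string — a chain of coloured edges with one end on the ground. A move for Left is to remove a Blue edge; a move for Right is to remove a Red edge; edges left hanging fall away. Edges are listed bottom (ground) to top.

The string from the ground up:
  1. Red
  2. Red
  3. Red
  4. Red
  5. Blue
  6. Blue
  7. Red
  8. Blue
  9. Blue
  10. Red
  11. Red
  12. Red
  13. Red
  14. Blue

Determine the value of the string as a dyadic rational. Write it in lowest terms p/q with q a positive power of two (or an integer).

R: Left { — }, Right { 0 } → simplest -1
RR: Left { — }, Right { -1,0 } → simplest -2
RRR: Left { — }, Right { -2,-1,0 } → simplest -3
RRRR: Left { — }, Right { -3,-2,-1,0 } → simplest -4
RRRRB: Left { -4 }, Right { -3,-2,-1,0 } → simplest -7/2
RRRRBB: Left { -4,-7/2 }, Right { -3,-2,-1,0 } → simplest -13/4
RRRRBBR: Left { -4,-7/2 }, Right { -13/4,-3,-2,-1,0 } → simplest -27/8
RRRRBBRB: Left { -4,-7/2,-27/8 }, Right { -13/4,-3,-2,-1,0 } → simplest -53/16
RRRRBBRBB: Left { -4,-7/2,-27/8,-53/16 }, Right { -13/4,-3,-2,-1,0 } → simplest -105/32
RRRRBBRBBR: Left { -4,-7/2,-27/8,-53/16 }, Right { -105/32,-13/4,-3,-2,-1,0 } → simplest -211/64
RRRRBBRBBRR: Left { -4,-7/2,-27/8,-53/16 }, Right { -211/64,-105/32,-13/4,-3,-2,-1,0 } → simplest -423/128
RRRRBBRBBRRR: Left { -4,-7/2,-27/8,-53/16 }, Right { -423/128,-211/64,-105/32,-13/4,-3,-2,-1,0 } → simplest -847/256
RRRRBBRBBRRRR: Left { -4,-7/2,-27/8,-53/16 }, Right { -847/256,-423/128,-211/64,-105/32,-13/4,-3,-2,-1,0 } → simplest -1695/512
RRRRBBRBBRRRRB: Left { -4,-7/2,-27/8,-53/16,-1695/512 }, Right { -847/256,-423/128,-211/64,-105/32,-13/4,-3,-2,-1,0 } → simplest -3389/1024

-3389/1024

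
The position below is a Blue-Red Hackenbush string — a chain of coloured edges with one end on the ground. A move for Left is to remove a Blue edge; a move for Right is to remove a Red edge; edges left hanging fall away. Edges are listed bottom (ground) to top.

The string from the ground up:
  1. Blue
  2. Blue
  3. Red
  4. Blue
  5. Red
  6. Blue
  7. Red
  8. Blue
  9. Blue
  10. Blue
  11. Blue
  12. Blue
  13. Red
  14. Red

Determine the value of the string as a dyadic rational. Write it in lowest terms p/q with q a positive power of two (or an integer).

Build G(s[:k]) for k = 1..14, string s = Blue Blue Red Blue Red Blue Red Blue Blue Blue Blue Blue Red Red.
B: Left { 0 }, Right { ∅ } so simplest 1
BB: Left { 0; 1 }, Right { ∅ } so simplest 2
BBR: Left { 0; 1 }, Right { 2 } so simplest 3/2
BBRB: Left { 0; 1; 3/2 }, Right { 2 } so simplest 7/4
BBRBR: Left { 0; 1; 3/2 }, Right { 7/4; 2 } so simplest 13/8
BBRBRB: Left { 0; 1; 3/2; 13/8 }, Right { 7/4; 2 } so simplest 27/16
BBRBRBR: Left { 0; 1; 3/2; 13/8 }, Right { 27/16; 7/4; 2 } so simplest 53/32
BBRBRBRB: Left { 0; 1; 3/2; 13/8; 53/32 }, Right { 27/16; 7/4; 2 } so simplest 107/64
BBRBRBRBB: Left { 0; 1; 3/2; 13/8; 53/32; 107/64 }, Right { 27/16; 7/4; 2 } so simplest 215/128
BBRBRBRBBB: Left { 0; 1; 3/2; 13/8; 53/32; 107/64; 215/128 }, Right { 27/16; 7/4; 2 } so simplest 431/256
BBRBRBRBBBB: Left { 0; 1; 3/2; 13/8; 53/32; 107/64; 215/128; 431/256 }, Right { 27/16; 7/4; 2 } so simplest 863/512
BBRBRBRBBBBB: Left { 0; 1; 3/2; 13/8; 53/32; 107/64; 215/128; 431/256; 863/512 }, Right { 27/16; 7/4; 2 } so simplest 1727/1024
BBRBRBRBBBBBR: Left { 0; 1; 3/2; 13/8; 53/32; 107/64; 215/128; 431/256; 863/512 }, Right { 1727/1024; 27/16; 7/4; 2 } so simplest 3453/2048
BBRBRBRBBBBBRR: Left { 0; 1; 3/2; 13/8; 53/32; 107/64; 215/128; 431/256; 863/512 }, Right { 3453/2048; 1727/1024; 27/16; 7/4; 2 } so simplest 6905/4096

6905/4096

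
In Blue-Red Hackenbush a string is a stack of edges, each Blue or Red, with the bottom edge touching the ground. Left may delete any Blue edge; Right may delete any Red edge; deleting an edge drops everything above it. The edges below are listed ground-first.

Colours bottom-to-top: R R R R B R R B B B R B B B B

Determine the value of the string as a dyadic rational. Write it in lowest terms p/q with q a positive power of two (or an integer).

-7713/2048

Recurse on prefixes of the 15-edge string R R R R B R R B B B R B B B B:
val_1 [R]  L=[none]  R=[0]  ⇒ -1
val_2 [RR]  L=[none]  R=[-1 0]  ⇒ -2
val_3 [RRR]  L=[none]  R=[-2 -1 0]  ⇒ -3
val_4 [RRRR]  L=[none]  R=[-3 -2 -1 0]  ⇒ -4
val_5 [RRRRB]  L=[-4]  R=[-3 -2 -1 0]  ⇒ -7/2
val_6 [RRRRBR]  L=[-4]  R=[-7/2 -3 -2 -1 0]  ⇒ -15/4
val_7 [RRRRBRR]  L=[-4]  R=[-15/4 -7/2 -3 -2 -1 0]  ⇒ -31/8
val_8 [RRRRBRRB]  L=[-4 -31/8]  R=[-15/4 -7/2 -3 -2 -1 0]  ⇒ -61/16
val_9 [RRRRBRRBB]  L=[-4 -31/8 -61/16]  R=[-15/4 -7/2 -3 -2 -1 0]  ⇒ -121/32
val_10 [RRRRBRRBBB]  L=[-4 -31/8 -61/16 -121/32]  R=[-15/4 -7/2 -3 -2 -1 0]  ⇒ -241/64
val_11 [RRRRBRRBBBR]  L=[-4 -31/8 -61/16 -121/32]  R=[-241/64 -15/4 -7/2 -3 -2 -1 0]  ⇒ -483/128
val_12 [RRRRBRRBBBRB]  L=[-4 -31/8 -61/16 -121/32 -483/128]  R=[-241/64 -15/4 -7/2 -3 -2 -1 0]  ⇒ -965/256
val_13 [RRRRBRRBBBRBB]  L=[-4 -31/8 -61/16 -121/32 -483/128 -965/256]  R=[-241/64 -15/4 -7/2 -3 -2 -1 0]  ⇒ -1929/512
val_14 [RRRRBRRBBBRBBB]  L=[-4 -31/8 -61/16 -121/32 -483/128 -965/256 -1929/512]  R=[-241/64 -15/4 -7/2 -3 -2 -1 0]  ⇒ -3857/1024
val_15 [RRRRBRRBBBRBBBB]  L=[-4 -31/8 -61/16 -121/32 -483/128 -965/256 -1929/512 -3857/1024]  R=[-241/64 -15/4 -7/2 -3 -2 -1 0]  ⇒ -7713/2048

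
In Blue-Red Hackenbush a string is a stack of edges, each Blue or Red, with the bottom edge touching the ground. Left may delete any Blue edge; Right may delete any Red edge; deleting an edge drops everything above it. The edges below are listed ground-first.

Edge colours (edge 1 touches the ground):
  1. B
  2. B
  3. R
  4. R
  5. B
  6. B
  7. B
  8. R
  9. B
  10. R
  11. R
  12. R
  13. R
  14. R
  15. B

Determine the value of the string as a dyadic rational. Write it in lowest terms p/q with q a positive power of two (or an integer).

B: Left { 0 }, Right { none } gives simplest 1
BB: Left { 0 1 }, Right { none } gives simplest 2
BBR: Left { 0 1 }, Right { 2 } gives simplest 3/2
BBRR: Left { 0 1 }, Right { 3/2 2 } gives simplest 5/4
BBRRB: Left { 0 1 5/4 }, Right { 3/2 2 } gives simplest 11/8
BBRRBB: Left { 0 1 5/4 11/8 }, Right { 3/2 2 } gives simplest 23/16
BBRRBBB: Left { 0 1 5/4 11/8 23/16 }, Right { 3/2 2 } gives simplest 47/32
BBRRBBBR: Left { 0 1 5/4 11/8 23/16 }, Right { 47/32 3/2 2 } gives simplest 93/64
BBRRBBBRB: Left { 0 1 5/4 11/8 23/16 93/64 }, Right { 47/32 3/2 2 } gives simplest 187/128
BBRRBBBRBR: Left { 0 1 5/4 11/8 23/16 93/64 }, Right { 187/128 47/32 3/2 2 } gives simplest 373/256
BBRRBBBRBRR: Left { 0 1 5/4 11/8 23/16 93/64 }, Right { 373/256 187/128 47/32 3/2 2 } gives simplest 745/512
BBRRBBBRBRRR: Left { 0 1 5/4 11/8 23/16 93/64 }, Right { 745/512 373/256 187/128 47/32 3/2 2 } gives simplest 1489/1024
BBRRBBBRBRRRR: Left { 0 1 5/4 11/8 23/16 93/64 }, Right { 1489/1024 745/512 373/256 187/128 47/32 3/2 2 } gives simplest 2977/2048
BBRRBBBRBRRRRR: Left { 0 1 5/4 11/8 23/16 93/64 }, Right { 2977/2048 1489/1024 745/512 373/256 187/128 47/32 3/2 2 } gives simplest 5953/4096
BBRRBBBRBRRRRRB: Left { 0 1 5/4 11/8 23/16 93/64 5953/4096 }, Right { 2977/2048 1489/1024 745/512 373/256 187/128 47/32 3/2 2 } gives simplest 11907/8192

11907/8192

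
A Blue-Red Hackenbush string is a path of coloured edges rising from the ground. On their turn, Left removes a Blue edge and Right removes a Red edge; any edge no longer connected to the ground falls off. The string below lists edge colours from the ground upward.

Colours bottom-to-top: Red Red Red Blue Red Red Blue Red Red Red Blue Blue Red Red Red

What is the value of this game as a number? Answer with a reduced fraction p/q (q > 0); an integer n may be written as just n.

edge 1 of 15 (Red): {  | 0 } ⇒ -1
edge 2 of 15 (Red): {  | -1; 0 } ⇒ -2
edge 3 of 15 (Red): {  | -2; -1; 0 } ⇒ -3
edge 4 of 15 (Blue): { -3 | -2; -1; 0 } ⇒ -5/2
edge 5 of 15 (Red): { -3 | -5/2; -2; -1; 0 } ⇒ -11/4
edge 6 of 15 (Red): { -3 | -11/4; -5/2; -2; -1; 0 } ⇒ -23/8
edge 7 of 15 (Blue): { -3; -23/8 | -11/4; -5/2; -2; -1; 0 } ⇒ -45/16
edge 8 of 15 (Red): { -3; -23/8 | -45/16; -11/4; -5/2; -2; -1; 0 } ⇒ -91/32
edge 9 of 15 (Red): { -3; -23/8 | -91/32; -45/16; -11/4; -5/2; -2; -1; 0 } ⇒ -183/64
edge 10 of 15 (Red): { -3; -23/8 | -183/64; -91/32; -45/16; -11/4; -5/2; -2; -1; 0 } ⇒ -367/128
edge 11 of 15 (Blue): { -3; -23/8; -367/128 | -183/64; -91/32; -45/16; -11/4; -5/2; -2; -1; 0 } ⇒ -733/256
edge 12 of 15 (Blue): { -3; -23/8; -367/128; -733/256 | -183/64; -91/32; -45/16; -11/4; -5/2; -2; -1; 0 } ⇒ -1465/512
edge 13 of 15 (Red): { -3; -23/8; -367/128; -733/256 | -1465/512; -183/64; -91/32; -45/16; -11/4; -5/2; -2; -1; 0 } ⇒ -2931/1024
edge 14 of 15 (Red): { -3; -23/8; -367/128; -733/256 | -2931/1024; -1465/512; -183/64; -91/32; -45/16; -11/4; -5/2; -2; -1; 0 } ⇒ -5863/2048
edge 15 of 15 (Red): { -3; -23/8; -367/128; -733/256 | -5863/2048; -2931/1024; -1465/512; -183/64; -91/32; -45/16; -11/4; -5/2; -2; -1; 0 } ⇒ -11727/4096

-11727/4096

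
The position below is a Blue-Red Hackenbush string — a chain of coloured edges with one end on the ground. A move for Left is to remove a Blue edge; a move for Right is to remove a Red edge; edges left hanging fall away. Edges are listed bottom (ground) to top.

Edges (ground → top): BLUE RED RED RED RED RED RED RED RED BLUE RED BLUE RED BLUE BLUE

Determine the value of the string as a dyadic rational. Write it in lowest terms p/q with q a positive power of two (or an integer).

Recurse on prefixes of the 15-edge string BLUE RED RED RED RED RED RED RED RED BLUE RED BLUE RED BLUE BLUE:
step 1: add BLUE to get B; options L={ 0 } R={  } gives 1
step 2: add RED to get BR; options L={ 0 } R={ 1 } gives 1/2
step 3: add RED to get BRR; options L={ 0 } R={ 1/2,1 } gives 1/4
step 4: add RED to get BRRR; options L={ 0 } R={ 1/4,1/2,1 } gives 1/8
step 5: add RED to get BRRRR; options L={ 0 } R={ 1/8,1/4,1/2,1 } gives 1/16
step 6: add RED to get BRRRRR; options L={ 0 } R={ 1/16,1/8,1/4,1/2,1 } gives 1/32
step 7: add RED to get BRRRRRR; options L={ 0 } R={ 1/32,1/16,1/8,1/4,1/2,1 } gives 1/64
step 8: add RED to get BRRRRRRR; options L={ 0 } R={ 1/64,1/32,1/16,1/8,1/4,1/2,1 } gives 1/128
step 9: add RED to get BRRRRRRRR; options L={ 0 } R={ 1/128,1/64,1/32,1/16,1/8,1/4,1/2,1 } gives 1/256
step 10: add BLUE to get BRRRRRRRRB; options L={ 0,1/256 } R={ 1/128,1/64,1/32,1/16,1/8,1/4,1/2,1 } gives 3/512
step 11: add RED to get BRRRRRRRRBR; options L={ 0,1/256 } R={ 3/512,1/128,1/64,1/32,1/16,1/8,1/4,1/2,1 } gives 5/1024
step 12: add BLUE to get BRRRRRRRRBRB; options L={ 0,1/256,5/1024 } R={ 3/512,1/128,1/64,1/32,1/16,1/8,1/4,1/2,1 } gives 11/2048
step 13: add RED to get BRRRRRRRRBRBR; options L={ 0,1/256,5/1024 } R={ 11/2048,3/512,1/128,1/64,1/32,1/16,1/8,1/4,1/2,1 } gives 21/4096
step 14: add BLUE to get BRRRRRRRRBRBRB; options L={ 0,1/256,5/1024,21/4096 } R={ 11/2048,3/512,1/128,1/64,1/32,1/16,1/8,1/4,1/2,1 } gives 43/8192
step 15: add BLUE to get BRRRRRRRRBRBRBB; options L={ 0,1/256,5/1024,21/4096,43/8192 } R={ 11/2048,3/512,1/128,1/64,1/32,1/16,1/8,1/4,1/2,1 } gives 87/16384

87/16384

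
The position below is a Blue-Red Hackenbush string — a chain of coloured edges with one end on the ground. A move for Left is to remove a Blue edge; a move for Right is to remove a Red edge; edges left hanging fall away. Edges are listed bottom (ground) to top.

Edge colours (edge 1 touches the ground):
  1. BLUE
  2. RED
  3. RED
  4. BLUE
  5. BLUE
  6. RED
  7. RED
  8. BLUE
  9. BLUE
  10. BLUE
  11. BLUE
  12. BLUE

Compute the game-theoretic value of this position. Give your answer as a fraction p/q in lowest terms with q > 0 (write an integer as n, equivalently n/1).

Build v(s[:k]) for k = 1..12, string s = BLUE RED RED BLUE BLUE RED RED BLUE BLUE BLUE BLUE BLUE.
v(B) = { 0 | ∅ } => 1
v(BR) = { 0 | 1 } => 1/2
v(BRR) = { 0 | 1/2, 1 } => 1/4
v(BRRB) = { 0, 1/4 | 1/2, 1 } => 3/8
v(BRRBB) = { 0, 1/4, 3/8 | 1/2, 1 } => 7/16
v(BRRBBR) = { 0, 1/4, 3/8 | 7/16, 1/2, 1 } => 13/32
v(BRRBBRR) = { 0, 1/4, 3/8 | 13/32, 7/16, 1/2, 1 } => 25/64
v(BRRBBRRB) = { 0, 1/4, 3/8, 25/64 | 13/32, 7/16, 1/2, 1 } => 51/128
v(BRRBBRRBB) = { 0, 1/4, 3/8, 25/64, 51/128 | 13/32, 7/16, 1/2, 1 } => 103/256
v(BRRBBRRBBB) = { 0, 1/4, 3/8, 25/64, 51/128, 103/256 | 13/32, 7/16, 1/2, 1 } => 207/512
v(BRRBBRRBBBB) = { 0, 1/4, 3/8, 25/64, 51/128, 103/256, 207/512 | 13/32, 7/16, 1/2, 1 } => 415/1024
v(BRRBBRRBBBBB) = { 0, 1/4, 3/8, 25/64, 51/128, 103/256, 207/512, 415/1024 | 13/32, 7/16, 1/2, 1 } => 831/2048

831/2048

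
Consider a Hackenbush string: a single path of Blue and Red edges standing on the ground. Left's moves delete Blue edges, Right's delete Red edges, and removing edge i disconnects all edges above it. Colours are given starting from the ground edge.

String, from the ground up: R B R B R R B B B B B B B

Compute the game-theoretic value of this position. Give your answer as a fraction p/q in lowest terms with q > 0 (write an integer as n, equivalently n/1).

Recurse on prefixes of the 13-edge string R B R B R R B B B B B B B:
edge 1 of 13 (R): { (no moves) | 0 } gives -1
edge 2 of 13 (B): { -1 | 0 } gives -1/2
edge 3 of 13 (R): { -1 | -1/2; 0 } gives -3/4
edge 4 of 13 (B): { -1; -3/4 | -1/2; 0 } gives -5/8
edge 5 of 13 (R): { -1; -3/4 | -5/8; -1/2; 0 } gives -11/16
edge 6 of 13 (R): { -1; -3/4 | -11/16; -5/8; -1/2; 0 } gives -23/32
edge 7 of 13 (B): { -1; -3/4; -23/32 | -11/16; -5/8; -1/2; 0 } gives -45/64
edge 8 of 13 (B): { -1; -3/4; -23/32; -45/64 | -11/16; -5/8; -1/2; 0 } gives -89/128
edge 9 of 13 (B): { -1; -3/4; -23/32; -45/64; -89/128 | -11/16; -5/8; -1/2; 0 } gives -177/256
edge 10 of 13 (B): { -1; -3/4; -23/32; -45/64; -89/128; -177/256 | -11/16; -5/8; -1/2; 0 } gives -353/512
edge 11 of 13 (B): { -1; -3/4; -23/32; -45/64; -89/128; -177/256; -353/512 | -11/16; -5/8; -1/2; 0 } gives -705/1024
edge 12 of 13 (B): { -1; -3/4; -23/32; -45/64; -89/128; -177/256; -353/512; -705/1024 | -11/16; -5/8; -1/2; 0 } gives -1409/2048
edge 13 of 13 (B): { -1; -3/4; -23/32; -45/64; -89/128; -177/256; -353/512; -705/1024; -1409/2048 | -11/16; -5/8; -1/2; 0 } gives -2817/4096

-2817/4096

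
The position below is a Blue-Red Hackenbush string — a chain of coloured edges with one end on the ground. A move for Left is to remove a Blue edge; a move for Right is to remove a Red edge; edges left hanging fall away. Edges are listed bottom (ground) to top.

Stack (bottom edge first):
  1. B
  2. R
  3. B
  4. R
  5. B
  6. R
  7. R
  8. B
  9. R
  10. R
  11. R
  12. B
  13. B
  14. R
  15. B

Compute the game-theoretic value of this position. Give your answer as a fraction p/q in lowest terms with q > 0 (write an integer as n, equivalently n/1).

10523/16384

step 1: add B to get B; options L={ 0 } R={ · } — 1
step 2: add R to get BR; options L={ 0 } R={ 1 } — 1/2
step 3: add B to get BRB; options L={ 0; 1/2 } R={ 1 } — 3/4
step 4: add R to get BRBR; options L={ 0; 1/2 } R={ 3/4; 1 } — 5/8
step 5: add B to get BRBRB; options L={ 0; 1/2; 5/8 } R={ 3/4; 1 } — 11/16
step 6: add R to get BRBRBR; options L={ 0; 1/2; 5/8 } R={ 11/16; 3/4; 1 } — 21/32
step 7: add R to get BRBRBRR; options L={ 0; 1/2; 5/8 } R={ 21/32; 11/16; 3/4; 1 } — 41/64
step 8: add B to get BRBRBRRB; options L={ 0; 1/2; 5/8; 41/64 } R={ 21/32; 11/16; 3/4; 1 } — 83/128
step 9: add R to get BRBRBRRBR; options L={ 0; 1/2; 5/8; 41/64 } R={ 83/128; 21/32; 11/16; 3/4; 1 } — 165/256
step 10: add R to get BRBRBRRBRR; options L={ 0; 1/2; 5/8; 41/64 } R={ 165/256; 83/128; 21/32; 11/16; 3/4; 1 } — 329/512
step 11: add R to get BRBRBRRBRRR; options L={ 0; 1/2; 5/8; 41/64 } R={ 329/512; 165/256; 83/128; 21/32; 11/16; 3/4; 1 } — 657/1024
step 12: add B to get BRBRBRRBRRRB; options L={ 0; 1/2; 5/8; 41/64; 657/1024 } R={ 329/512; 165/256; 83/128; 21/32; 11/16; 3/4; 1 } — 1315/2048
step 13: add B to get BRBRBRRBRRRBB; options L={ 0; 1/2; 5/8; 41/64; 657/1024; 1315/2048 } R={ 329/512; 165/256; 83/128; 21/32; 11/16; 3/4; 1 } — 2631/4096
step 14: add R to get BRBRBRRBRRRBBR; options L={ 0; 1/2; 5/8; 41/64; 657/1024; 1315/2048 } R={ 2631/4096; 329/512; 165/256; 83/128; 21/32; 11/16; 3/4; 1 } — 5261/8192
step 15: add B to get BRBRBRRBRRRBBRB; options L={ 0; 1/2; 5/8; 41/64; 657/1024; 1315/2048; 5261/8192 } R={ 2631/4096; 329/512; 165/256; 83/128; 21/32; 11/16; 3/4; 1 } — 10523/16384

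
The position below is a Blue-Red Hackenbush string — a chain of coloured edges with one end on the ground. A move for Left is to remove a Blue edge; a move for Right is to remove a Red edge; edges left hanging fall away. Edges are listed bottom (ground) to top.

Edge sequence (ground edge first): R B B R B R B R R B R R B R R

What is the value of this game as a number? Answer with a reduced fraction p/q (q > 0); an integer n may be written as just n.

Recurse on prefixes of the 15-edge string R B B R B R B R R B R R B R R:
val_1 [R]  L=[∅]  R=[0]  — -1
val_2 [RB]  L=[-1]  R=[0]  — -1/2
val_3 [RBB]  L=[-1 -1/2]  R=[0]  — -1/4
val_4 [RBBR]  L=[-1 -1/2]  R=[-1/4 0]  — -3/8
val_5 [RBBRB]  L=[-1 -1/2 -3/8]  R=[-1/4 0]  — -5/16
val_6 [RBBRBR]  L=[-1 -1/2 -3/8]  R=[-5/16 -1/4 0]  — -11/32
val_7 [RBBRBRB]  L=[-1 -1/2 -3/8 -11/32]  R=[-5/16 -1/4 0]  — -21/64
val_8 [RBBRBRBR]  L=[-1 -1/2 -3/8 -11/32]  R=[-21/64 -5/16 -1/4 0]  — -43/128
val_9 [RBBRBRBRR]  L=[-1 -1/2 -3/8 -11/32]  R=[-43/128 -21/64 -5/16 -1/4 0]  — -87/256
val_10 [RBBRBRBRRB]  L=[-1 -1/2 -3/8 -11/32 -87/256]  R=[-43/128 -21/64 -5/16 -1/4 0]  — -173/512
val_11 [RBBRBRBRRBR]  L=[-1 -1/2 -3/8 -11/32 -87/256]  R=[-173/512 -43/128 -21/64 -5/16 -1/4 0]  — -347/1024
val_12 [RBBRBRBRRBRR]  L=[-1 -1/2 -3/8 -11/32 -87/256]  R=[-347/1024 -173/512 -43/128 -21/64 -5/16 -1/4 0]  — -695/2048
val_13 [RBBRBRBRRBRRB]  L=[-1 -1/2 -3/8 -11/32 -87/256 -695/2048]  R=[-347/1024 -173/512 -43/128 -21/64 -5/16 -1/4 0]  — -1389/4096
val_14 [RBBRBRBRRBRRBR]  L=[-1 -1/2 -3/8 -11/32 -87/256 -695/2048]  R=[-1389/4096 -347/1024 -173/512 -43/128 -21/64 -5/16 -1/4 0]  — -2779/8192
val_15 [RBBRBRBRRBRRBRR]  L=[-1 -1/2 -3/8 -11/32 -87/256 -695/2048]  R=[-2779/8192 -1389/4096 -347/1024 -173/512 -43/128 -21/64 -5/16 -1/4 0]  — -5559/16384

-5559/16384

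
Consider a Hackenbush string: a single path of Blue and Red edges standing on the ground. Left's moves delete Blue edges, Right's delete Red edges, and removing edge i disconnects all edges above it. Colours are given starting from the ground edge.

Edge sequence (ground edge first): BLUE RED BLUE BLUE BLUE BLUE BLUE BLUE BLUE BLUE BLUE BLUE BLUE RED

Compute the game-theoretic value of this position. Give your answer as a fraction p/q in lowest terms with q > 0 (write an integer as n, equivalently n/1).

edge 1 of 14 (BLUE): { 0 | · } so 1
edge 2 of 14 (RED): { 0 | 1 } so 1/2
edge 3 of 14 (BLUE): { 0,1/2 | 1 } so 3/4
edge 4 of 14 (BLUE): { 0,1/2,3/4 | 1 } so 7/8
edge 5 of 14 (BLUE): { 0,1/2,3/4,7/8 | 1 } so 15/16
edge 6 of 14 (BLUE): { 0,1/2,3/4,7/8,15/16 | 1 } so 31/32
edge 7 of 14 (BLUE): { 0,1/2,3/4,7/8,15/16,31/32 | 1 } so 63/64
edge 8 of 14 (BLUE): { 0,1/2,3/4,7/8,15/16,31/32,63/64 | 1 } so 127/128
edge 9 of 14 (BLUE): { 0,1/2,3/4,7/8,15/16,31/32,63/64,127/128 | 1 } so 255/256
edge 10 of 14 (BLUE): { 0,1/2,3/4,7/8,15/16,31/32,63/64,127/128,255/256 | 1 } so 511/512
edge 11 of 14 (BLUE): { 0,1/2,3/4,7/8,15/16,31/32,63/64,127/128,255/256,511/512 | 1 } so 1023/1024
edge 12 of 14 (BLUE): { 0,1/2,3/4,7/8,15/16,31/32,63/64,127/128,255/256,511/512,1023/1024 | 1 } so 2047/2048
edge 13 of 14 (BLUE): { 0,1/2,3/4,7/8,15/16,31/32,63/64,127/128,255/256,511/512,1023/1024,2047/2048 | 1 } so 4095/4096
edge 14 of 14 (RED): { 0,1/2,3/4,7/8,15/16,31/32,63/64,127/128,255/256,511/512,1023/1024,2047/2048 | 4095/4096,1 } so 8189/8192

8189/8192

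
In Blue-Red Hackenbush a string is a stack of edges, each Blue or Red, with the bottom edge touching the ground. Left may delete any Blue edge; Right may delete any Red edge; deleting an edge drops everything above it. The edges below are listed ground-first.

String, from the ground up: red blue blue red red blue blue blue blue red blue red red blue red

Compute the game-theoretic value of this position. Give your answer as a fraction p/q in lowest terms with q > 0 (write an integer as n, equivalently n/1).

-6235/16384

Recurse on prefixes of the 15-edge string red blue blue red red blue blue blue blue red blue red red blue red:
step 1: add red to get r; options L={ · } R={ 0 } gives -1
step 2: add blue to get rb; options L={ -1 } R={ 0 } gives -1/2
step 3: add blue to get rbb; options L={ -1, -1/2 } R={ 0 } gives -1/4
step 4: add red to get rbbr; options L={ -1, -1/2 } R={ -1/4, 0 } gives -3/8
step 5: add red to get rbbrr; options L={ -1, -1/2 } R={ -3/8, -1/4, 0 } gives -7/16
step 6: add blue to get rbbrrb; options L={ -1, -1/2, -7/16 } R={ -3/8, -1/4, 0 } gives -13/32
step 7: add blue to get rbbrrbb; options L={ -1, -1/2, -7/16, -13/32 } R={ -3/8, -1/4, 0 } gives -25/64
step 8: add blue to get rbbrrbbb; options L={ -1, -1/2, -7/16, -13/32, -25/64 } R={ -3/8, -1/4, 0 } gives -49/128
step 9: add blue to get rbbrrbbbb; options L={ -1, -1/2, -7/16, -13/32, -25/64, -49/128 } R={ -3/8, -1/4, 0 } gives -97/256
step 10: add red to get rbbrrbbbbr; options L={ -1, -1/2, -7/16, -13/32, -25/64, -49/128 } R={ -97/256, -3/8, -1/4, 0 } gives -195/512
step 11: add blue to get rbbrrbbbbrb; options L={ -1, -1/2, -7/16, -13/32, -25/64, -49/128, -195/512 } R={ -97/256, -3/8, -1/4, 0 } gives -389/1024
step 12: add red to get rbbrrbbbbrbr; options L={ -1, -1/2, -7/16, -13/32, -25/64, -49/128, -195/512 } R={ -389/1024, -97/256, -3/8, -1/4, 0 } gives -779/2048
step 13: add red to get rbbrrbbbbrbrr; options L={ -1, -1/2, -7/16, -13/32, -25/64, -49/128, -195/512 } R={ -779/2048, -389/1024, -97/256, -3/8, -1/4, 0 } gives -1559/4096
step 14: add blue to get rbbrrbbbbrbrrb; options L={ -1, -1/2, -7/16, -13/32, -25/64, -49/128, -195/512, -1559/4096 } R={ -779/2048, -389/1024, -97/256, -3/8, -1/4, 0 } gives -3117/8192
step 15: add red to get rbbrrbbbbrbrrbr; options L={ -1, -1/2, -7/16, -13/32, -25/64, -49/128, -195/512, -1559/4096 } R={ -3117/8192, -779/2048, -389/1024, -97/256, -3/8, -1/4, 0 } gives -6235/16384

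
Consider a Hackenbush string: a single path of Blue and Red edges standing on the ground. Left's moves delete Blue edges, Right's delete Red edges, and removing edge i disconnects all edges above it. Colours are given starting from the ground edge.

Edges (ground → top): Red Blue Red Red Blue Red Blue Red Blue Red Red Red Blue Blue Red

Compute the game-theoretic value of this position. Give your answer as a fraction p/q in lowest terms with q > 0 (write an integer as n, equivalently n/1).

value(R) = { (no moves) | 0 } -> -1
value(RB) = { -1 | 0 } -> -1/2
value(RBR) = { -1 | -1/2,0 } -> -3/4
value(RBRR) = { -1 | -3/4,-1/2,0 } -> -7/8
value(RBRRB) = { -1,-7/8 | -3/4,-1/2,0 } -> -13/16
value(RBRRBR) = { -1,-7/8 | -13/16,-3/4,-1/2,0 } -> -27/32
value(RBRRBRB) = { -1,-7/8,-27/32 | -13/16,-3/4,-1/2,0 } -> -53/64
value(RBRRBRBR) = { -1,-7/8,-27/32 | -53/64,-13/16,-3/4,-1/2,0 } -> -107/128
value(RBRRBRBRB) = { -1,-7/8,-27/32,-107/128 | -53/64,-13/16,-3/4,-1/2,0 } -> -213/256
value(RBRRBRBRBR) = { -1,-7/8,-27/32,-107/128 | -213/256,-53/64,-13/16,-3/4,-1/2,0 } -> -427/512
value(RBRRBRBRBRR) = { -1,-7/8,-27/32,-107/128 | -427/512,-213/256,-53/64,-13/16,-3/4,-1/2,0 } -> -855/1024
value(RBRRBRBRBRRR) = { -1,-7/8,-27/32,-107/128 | -855/1024,-427/512,-213/256,-53/64,-13/16,-3/4,-1/2,0 } -> -1711/2048
value(RBRRBRBRBRRRB) = { -1,-7/8,-27/32,-107/128,-1711/2048 | -855/1024,-427/512,-213/256,-53/64,-13/16,-3/4,-1/2,0 } -> -3421/4096
value(RBRRBRBRBRRRBB) = { -1,-7/8,-27/32,-107/128,-1711/2048,-3421/4096 | -855/1024,-427/512,-213/256,-53/64,-13/16,-3/4,-1/2,0 } -> -6841/8192
value(RBRRBRBRBRRRBBR) = { -1,-7/8,-27/32,-107/128,-1711/2048,-3421/4096 | -6841/8192,-855/1024,-427/512,-213/256,-53/64,-13/16,-3/4,-1/2,0 } -> -13683/16384

-13683/16384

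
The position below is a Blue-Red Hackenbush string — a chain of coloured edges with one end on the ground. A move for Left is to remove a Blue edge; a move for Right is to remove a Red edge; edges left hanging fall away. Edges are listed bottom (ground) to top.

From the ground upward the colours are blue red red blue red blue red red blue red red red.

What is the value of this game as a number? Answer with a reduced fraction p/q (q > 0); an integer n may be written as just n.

657/2048

val_1 [b]  L=[0]  R=[none]  → 1
val_2 [br]  L=[0]  R=[1]  → 1/2
val_3 [brr]  L=[0]  R=[1/2,1]  → 1/4
val_4 [brrb]  L=[0,1/4]  R=[1/2,1]  → 3/8
val_5 [brrbr]  L=[0,1/4]  R=[3/8,1/2,1]  → 5/16
val_6 [brrbrb]  L=[0,1/4,5/16]  R=[3/8,1/2,1]  → 11/32
val_7 [brrbrbr]  L=[0,1/4,5/16]  R=[11/32,3/8,1/2,1]  → 21/64
val_8 [brrbrbrr]  L=[0,1/4,5/16]  R=[21/64,11/32,3/8,1/2,1]  → 41/128
val_9 [brrbrbrrb]  L=[0,1/4,5/16,41/128]  R=[21/64,11/32,3/8,1/2,1]  → 83/256
val_10 [brrbrbrrbr]  L=[0,1/4,5/16,41/128]  R=[83/256,21/64,11/32,3/8,1/2,1]  → 165/512
val_11 [brrbrbrrbrr]  L=[0,1/4,5/16,41/128]  R=[165/512,83/256,21/64,11/32,3/8,1/2,1]  → 329/1024
val_12 [brrbrbrrbrrr]  L=[0,1/4,5/16,41/128]  R=[329/1024,165/512,83/256,21/64,11/32,3/8,1/2,1]  → 657/2048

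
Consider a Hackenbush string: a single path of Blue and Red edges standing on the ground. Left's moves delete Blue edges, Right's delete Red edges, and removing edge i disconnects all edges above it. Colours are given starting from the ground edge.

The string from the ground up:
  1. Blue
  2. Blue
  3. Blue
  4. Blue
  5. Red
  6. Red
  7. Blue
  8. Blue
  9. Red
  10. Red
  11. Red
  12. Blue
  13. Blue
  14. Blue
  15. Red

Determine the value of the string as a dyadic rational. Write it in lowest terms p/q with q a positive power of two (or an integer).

6941/2048

value(B) = { 0 | (no moves) } => 1
value(BB) = { 0,1 | (no moves) } => 2
value(BBB) = { 0,1,2 | (no moves) } => 3
value(BBBB) = { 0,1,2,3 | (no moves) } => 4
value(BBBBR) = { 0,1,2,3 | 4 } => 7/2
value(BBBBRR) = { 0,1,2,3 | 7/2,4 } => 13/4
value(BBBBRRB) = { 0,1,2,3,13/4 | 7/2,4 } => 27/8
value(BBBBRRBB) = { 0,1,2,3,13/4,27/8 | 7/2,4 } => 55/16
value(BBBBRRBBR) = { 0,1,2,3,13/4,27/8 | 55/16,7/2,4 } => 109/32
value(BBBBRRBBRR) = { 0,1,2,3,13/4,27/8 | 109/32,55/16,7/2,4 } => 217/64
value(BBBBRRBBRRR) = { 0,1,2,3,13/4,27/8 | 217/64,109/32,55/16,7/2,4 } => 433/128
value(BBBBRRBBRRRB) = { 0,1,2,3,13/4,27/8,433/128 | 217/64,109/32,55/16,7/2,4 } => 867/256
value(BBBBRRBBRRRBB) = { 0,1,2,3,13/4,27/8,433/128,867/256 | 217/64,109/32,55/16,7/2,4 } => 1735/512
value(BBBBRRBBRRRBBB) = { 0,1,2,3,13/4,27/8,433/128,867/256,1735/512 | 217/64,109/32,55/16,7/2,4 } => 3471/1024
value(BBBBRRBBRRRBBBR) = { 0,1,2,3,13/4,27/8,433/128,867/256,1735/512 | 3471/1024,217/64,109/32,55/16,7/2,4 } => 6941/2048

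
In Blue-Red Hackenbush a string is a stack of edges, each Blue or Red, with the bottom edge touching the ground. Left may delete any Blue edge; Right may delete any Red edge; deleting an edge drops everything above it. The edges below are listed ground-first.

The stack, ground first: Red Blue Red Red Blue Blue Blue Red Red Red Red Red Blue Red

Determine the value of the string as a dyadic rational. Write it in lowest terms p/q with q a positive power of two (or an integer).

-6395/8192

value(R) = { — | 0 } = -1
value(RB) = { -1 | 0 } = -1/2
value(RBR) = { -1 | -1/2 0 } = -3/4
value(RBRR) = { -1 | -3/4 -1/2 0 } = -7/8
value(RBRRB) = { -1 -7/8 | -3/4 -1/2 0 } = -13/16
value(RBRRBB) = { -1 -7/8 -13/16 | -3/4 -1/2 0 } = -25/32
value(RBRRBBB) = { -1 -7/8 -13/16 -25/32 | -3/4 -1/2 0 } = -49/64
value(RBRRBBBR) = { -1 -7/8 -13/16 -25/32 | -49/64 -3/4 -1/2 0 } = -99/128
value(RBRRBBBRR) = { -1 -7/8 -13/16 -25/32 | -99/128 -49/64 -3/4 -1/2 0 } = -199/256
value(RBRRBBBRRR) = { -1 -7/8 -13/16 -25/32 | -199/256 -99/128 -49/64 -3/4 -1/2 0 } = -399/512
value(RBRRBBBRRRR) = { -1 -7/8 -13/16 -25/32 | -399/512 -199/256 -99/128 -49/64 -3/4 -1/2 0 } = -799/1024
value(RBRRBBBRRRRR) = { -1 -7/8 -13/16 -25/32 | -799/1024 -399/512 -199/256 -99/128 -49/64 -3/4 -1/2 0 } = -1599/2048
value(RBRRBBBRRRRRB) = { -1 -7/8 -13/16 -25/32 -1599/2048 | -799/1024 -399/512 -199/256 -99/128 -49/64 -3/4 -1/2 0 } = -3197/4096
value(RBRRBBBRRRRRBR) = { -1 -7/8 -13/16 -25/32 -1599/2048 | -3197/4096 -799/1024 -399/512 -199/256 -99/128 -49/64 -3/4 -1/2 0 } = -6395/8192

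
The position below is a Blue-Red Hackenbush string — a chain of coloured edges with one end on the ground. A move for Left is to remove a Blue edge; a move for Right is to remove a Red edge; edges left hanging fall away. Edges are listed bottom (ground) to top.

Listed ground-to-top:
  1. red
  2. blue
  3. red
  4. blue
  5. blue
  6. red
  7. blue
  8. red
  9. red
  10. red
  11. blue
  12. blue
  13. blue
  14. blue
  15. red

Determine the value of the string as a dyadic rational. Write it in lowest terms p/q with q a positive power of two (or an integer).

-9667/16384

r: Left { none }, Right { 0 } gives simplest -1
rb: Left { -1 }, Right { 0 } gives simplest -1/2
rbr: Left { -1 }, Right { -1/2 0 } gives simplest -3/4
rbrb: Left { -1 -3/4 }, Right { -1/2 0 } gives simplest -5/8
rbrbb: Left { -1 -3/4 -5/8 }, Right { -1/2 0 } gives simplest -9/16
rbrbbr: Left { -1 -3/4 -5/8 }, Right { -9/16 -1/2 0 } gives simplest -19/32
rbrbbrb: Left { -1 -3/4 -5/8 -19/32 }, Right { -9/16 -1/2 0 } gives simplest -37/64
rbrbbrbr: Left { -1 -3/4 -5/8 -19/32 }, Right { -37/64 -9/16 -1/2 0 } gives simplest -75/128
rbrbbrbrr: Left { -1 -3/4 -5/8 -19/32 }, Right { -75/128 -37/64 -9/16 -1/2 0 } gives simplest -151/256
rbrbbrbrrr: Left { -1 -3/4 -5/8 -19/32 }, Right { -151/256 -75/128 -37/64 -9/16 -1/2 0 } gives simplest -303/512
rbrbbrbrrrb: Left { -1 -3/4 -5/8 -19/32 -303/512 }, Right { -151/256 -75/128 -37/64 -9/16 -1/2 0 } gives simplest -605/1024
rbrbbrbrrrbb: Left { -1 -3/4 -5/8 -19/32 -303/512 -605/1024 }, Right { -151/256 -75/128 -37/64 -9/16 -1/2 0 } gives simplest -1209/2048
rbrbbrbrrrbbb: Left { -1 -3/4 -5/8 -19/32 -303/512 -605/1024 -1209/2048 }, Right { -151/256 -75/128 -37/64 -9/16 -1/2 0 } gives simplest -2417/4096
rbrbbrbrrrbbbb: Left { -1 -3/4 -5/8 -19/32 -303/512 -605/1024 -1209/2048 -2417/4096 }, Right { -151/256 -75/128 -37/64 -9/16 -1/2 0 } gives simplest -4833/8192
rbrbbrbrrrbbbbr: Left { -1 -3/4 -5/8 -19/32 -303/512 -605/1024 -1209/2048 -2417/4096 }, Right { -4833/8192 -151/256 -75/128 -37/64 -9/16 -1/2 0 } gives simplest -9667/16384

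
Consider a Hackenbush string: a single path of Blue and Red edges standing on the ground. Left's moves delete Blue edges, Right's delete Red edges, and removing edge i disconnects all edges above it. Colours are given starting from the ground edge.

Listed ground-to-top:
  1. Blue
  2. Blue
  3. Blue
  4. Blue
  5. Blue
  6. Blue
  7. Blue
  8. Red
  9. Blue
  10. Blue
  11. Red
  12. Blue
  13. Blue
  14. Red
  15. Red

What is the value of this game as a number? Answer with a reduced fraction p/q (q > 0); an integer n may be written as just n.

1 of 15 · B · max L 0 · min R +∞ → 1
2 of 15 · BB · max L 1 · min R +∞ → 2
3 of 15 · BBB · max L 2 · min R +∞ → 3
4 of 15 · BBBB · max L 3 · min R +∞ → 4
5 of 15 · BBBBB · max L 4 · min R +∞ → 5
6 of 15 · BBBBBB · max L 5 · min R +∞ → 6
7 of 15 · BBBBBBB · max L 6 · min R +∞ → 7
8 of 15 · BBBBBBBR · max L 6 · min R 7 → 13/2
9 of 15 · BBBBBBBRB · max L 13/2 · min R 7 → 27/4
10 of 15 · BBBBBBBRBB · max L 27/4 · min R 7 → 55/8
11 of 15 · BBBBBBBRBBR · max L 27/4 · min R 55/8 → 109/16
12 of 15 · BBBBBBBRBBRB · max L 109/16 · min R 55/8 → 219/32
13 of 15 · BBBBBBBRBBRBB · max L 219/32 · min R 55/8 → 439/64
14 of 15 · BBBBBBBRBBRBBR · max L 219/32 · min R 439/64 → 877/128
15 of 15 · BBBBBBBRBBRBBRR · max L 219/32 · min R 877/128 → 1753/256

1753/256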